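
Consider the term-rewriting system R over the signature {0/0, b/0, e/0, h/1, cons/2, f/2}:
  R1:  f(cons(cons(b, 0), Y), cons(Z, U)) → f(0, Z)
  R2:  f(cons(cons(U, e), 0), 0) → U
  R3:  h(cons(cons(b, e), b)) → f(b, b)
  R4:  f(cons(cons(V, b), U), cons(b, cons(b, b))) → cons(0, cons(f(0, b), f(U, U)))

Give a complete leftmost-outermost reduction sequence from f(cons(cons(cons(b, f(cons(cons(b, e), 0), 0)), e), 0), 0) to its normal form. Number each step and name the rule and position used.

cons(b, b)

1. f(cons(cons(cons(b, f(cons(cons(b, e), 0), 0)), e), 0), 0)  →  cons(b, f(cons(cons(b, e), 0), 0))   [R2 at ε]
2. cons(b, f(cons(cons(b, e), 0), 0))  →  cons(b, b)   [R2 at 2]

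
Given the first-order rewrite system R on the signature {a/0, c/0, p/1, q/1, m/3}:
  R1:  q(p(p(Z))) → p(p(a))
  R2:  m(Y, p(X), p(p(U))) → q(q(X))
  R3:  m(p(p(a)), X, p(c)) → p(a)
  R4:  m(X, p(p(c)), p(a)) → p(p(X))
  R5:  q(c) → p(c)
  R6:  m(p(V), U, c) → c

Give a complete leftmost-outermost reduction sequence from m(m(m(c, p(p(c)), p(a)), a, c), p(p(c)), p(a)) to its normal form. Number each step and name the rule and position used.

1. m(m(m(c, p(p(c)), p(a)), a, c), p(p(c)), p(a))  →  p(p(m(m(c, p(p(c)), p(a)), a, c)))   [R4 at ε]
2. p(p(m(m(c, p(p(c)), p(a)), a, c)))  →  p(p(m(p(p(c)), a, c)))   [R4 at 1.1.1]
3. p(p(m(p(p(c)), a, c)))  →  p(p(c))   [R6 at 1.1]

p(p(c))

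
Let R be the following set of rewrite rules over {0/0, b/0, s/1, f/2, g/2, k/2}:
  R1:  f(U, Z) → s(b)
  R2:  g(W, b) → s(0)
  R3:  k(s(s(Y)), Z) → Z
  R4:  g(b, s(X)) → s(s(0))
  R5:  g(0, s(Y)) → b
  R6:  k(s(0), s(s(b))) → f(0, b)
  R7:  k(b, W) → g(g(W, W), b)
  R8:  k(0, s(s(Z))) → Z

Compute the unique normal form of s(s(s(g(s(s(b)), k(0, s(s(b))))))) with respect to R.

s(s(s(s(0))))

1. s(s(s(g(s(s(b)), k(0, s(s(b)))))))  →  s(s(s(g(s(s(b)), b))))   [R8 at 1.1.1.2]
2. s(s(s(g(s(s(b)), b))))  →  s(s(s(s(0))))   [R2 at 1.1.1]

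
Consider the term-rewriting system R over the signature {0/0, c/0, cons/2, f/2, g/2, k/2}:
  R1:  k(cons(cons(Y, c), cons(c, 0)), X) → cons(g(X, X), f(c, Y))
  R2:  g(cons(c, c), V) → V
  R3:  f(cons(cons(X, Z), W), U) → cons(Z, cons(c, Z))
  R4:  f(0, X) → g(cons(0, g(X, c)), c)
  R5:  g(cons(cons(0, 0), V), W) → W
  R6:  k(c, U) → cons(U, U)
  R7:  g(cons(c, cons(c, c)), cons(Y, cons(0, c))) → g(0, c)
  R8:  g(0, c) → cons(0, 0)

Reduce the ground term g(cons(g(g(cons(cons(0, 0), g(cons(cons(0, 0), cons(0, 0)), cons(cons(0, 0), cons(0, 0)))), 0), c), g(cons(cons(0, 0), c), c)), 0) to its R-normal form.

1. g(cons(g(g(cons(cons(0, 0), g(cons(cons(0, 0), cons(0, 0)), cons(cons(0, 0), cons(0, 0)))), 0), c), g(cons(cons(0, 0), c), c)), 0)  →  g(cons(g(0, c), g(cons(cons(0, 0), c), c)), 0)   [R5 at 1.1.1]
2. g(cons(g(0, c), g(cons(cons(0, 0), c), c)), 0)  →  g(cons(cons(0, 0), g(cons(cons(0, 0), c), c)), 0)   [R8 at 1.1]
3. g(cons(cons(0, 0), g(cons(cons(0, 0), c), c)), 0)  →  0   [R5 at ε]

0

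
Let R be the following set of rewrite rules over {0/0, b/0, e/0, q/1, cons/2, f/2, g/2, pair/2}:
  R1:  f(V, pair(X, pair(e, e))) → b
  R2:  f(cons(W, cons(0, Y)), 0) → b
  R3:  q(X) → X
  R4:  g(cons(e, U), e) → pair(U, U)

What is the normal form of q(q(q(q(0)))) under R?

0

1. q(q(q(q(0))))  →  q(q(q(0)))   [R3 at ε]
2. q(q(q(0)))  →  q(q(0))   [R3 at ε]
3. q(q(0))  →  q(0)   [R3 at ε]
4. q(0)  →  0   [R3 at ε]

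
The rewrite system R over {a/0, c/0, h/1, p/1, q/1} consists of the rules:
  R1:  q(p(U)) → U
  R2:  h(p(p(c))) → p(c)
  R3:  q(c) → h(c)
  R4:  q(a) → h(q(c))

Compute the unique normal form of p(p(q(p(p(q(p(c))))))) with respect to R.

p(p(p(c)))

1. p(p(q(p(p(q(p(c)))))))  →  p(p(p(q(p(c)))))   [R1 at 1.1]
2. p(p(p(q(p(c)))))  →  p(p(p(c)))   [R1 at 1.1.1]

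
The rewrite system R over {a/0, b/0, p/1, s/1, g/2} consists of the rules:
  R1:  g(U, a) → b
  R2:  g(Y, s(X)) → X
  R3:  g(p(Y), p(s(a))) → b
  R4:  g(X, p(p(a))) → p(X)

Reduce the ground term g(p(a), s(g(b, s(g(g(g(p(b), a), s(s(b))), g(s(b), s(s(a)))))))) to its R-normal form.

1. g(p(a), s(g(b, s(g(g(g(p(b), a), s(s(b))), g(s(b), s(s(a))))))))  →  g(b, s(g(g(g(p(b), a), s(s(b))), g(s(b), s(s(a))))))   [R2 at ε]
2. g(b, s(g(g(g(p(b), a), s(s(b))), g(s(b), s(s(a))))))  →  g(g(g(p(b), a), s(s(b))), g(s(b), s(s(a))))   [R2 at ε]
3. g(g(g(p(b), a), s(s(b))), g(s(b), s(s(a))))  →  g(s(b), g(s(b), s(s(a))))   [R2 at 1]
4. g(s(b), g(s(b), s(s(a))))  →  g(s(b), s(a))   [R2 at 2]
5. g(s(b), s(a))  →  a   [R2 at ε]

a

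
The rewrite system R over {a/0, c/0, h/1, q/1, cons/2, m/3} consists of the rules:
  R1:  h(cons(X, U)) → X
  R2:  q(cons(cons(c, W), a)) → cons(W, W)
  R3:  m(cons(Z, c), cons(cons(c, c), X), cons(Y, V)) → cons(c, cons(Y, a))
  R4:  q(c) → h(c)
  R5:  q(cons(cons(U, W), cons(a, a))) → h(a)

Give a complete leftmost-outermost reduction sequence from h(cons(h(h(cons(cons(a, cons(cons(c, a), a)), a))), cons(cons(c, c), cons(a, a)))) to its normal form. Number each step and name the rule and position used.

a

1. h(cons(h(h(cons(cons(a, cons(cons(c, a), a)), a))), cons(cons(c, c), cons(a, a))))  →  h(h(cons(cons(a, cons(cons(c, a), a)), a)))   [R1 at ε]
2. h(h(cons(cons(a, cons(cons(c, a), a)), a)))  →  h(cons(a, cons(cons(c, a), a)))   [R1 at 1]
3. h(cons(a, cons(cons(c, a), a)))  →  a   [R1 at ε]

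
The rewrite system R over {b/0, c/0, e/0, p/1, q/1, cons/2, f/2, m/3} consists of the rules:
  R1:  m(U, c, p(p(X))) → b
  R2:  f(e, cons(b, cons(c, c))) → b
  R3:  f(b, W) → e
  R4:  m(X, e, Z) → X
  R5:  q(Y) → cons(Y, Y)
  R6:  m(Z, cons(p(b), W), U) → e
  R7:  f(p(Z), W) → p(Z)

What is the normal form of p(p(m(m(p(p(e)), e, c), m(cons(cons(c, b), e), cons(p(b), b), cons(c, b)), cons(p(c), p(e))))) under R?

1. p(p(m(m(p(p(e)), e, c), m(cons(cons(c, b), e), cons(p(b), b), cons(c, b)), cons(p(c), p(e)))))  →  p(p(m(p(p(e)), m(cons(cons(c, b), e), cons(p(b), b), cons(c, b)), cons(p(c), p(e)))))   [R4 at 1.1.1]
2. p(p(m(p(p(e)), m(cons(cons(c, b), e), cons(p(b), b), cons(c, b)), cons(p(c), p(e)))))  →  p(p(m(p(p(e)), e, cons(p(c), p(e)))))   [R6 at 1.1.2]
3. p(p(m(p(p(e)), e, cons(p(c), p(e)))))  →  p(p(p(p(e))))   [R4 at 1.1]

p(p(p(p(e))))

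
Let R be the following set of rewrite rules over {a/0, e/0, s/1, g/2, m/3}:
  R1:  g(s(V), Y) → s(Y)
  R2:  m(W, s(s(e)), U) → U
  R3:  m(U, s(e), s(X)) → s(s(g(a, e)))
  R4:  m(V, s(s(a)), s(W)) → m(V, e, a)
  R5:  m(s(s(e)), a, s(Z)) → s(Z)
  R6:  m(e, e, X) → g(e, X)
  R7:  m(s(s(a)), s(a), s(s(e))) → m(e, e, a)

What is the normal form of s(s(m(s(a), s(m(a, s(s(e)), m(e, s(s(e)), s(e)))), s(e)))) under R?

s(s(s(e)))

1. s(s(m(s(a), s(m(a, s(s(e)), m(e, s(s(e)), s(e)))), s(e))))  →  s(s(m(s(a), s(m(e, s(s(e)), s(e))), s(e))))   [R2 at 1.1.2.1]
2. s(s(m(s(a), s(m(e, s(s(e)), s(e))), s(e))))  →  s(s(m(s(a), s(s(e)), s(e))))   [R2 at 1.1.2.1]
3. s(s(m(s(a), s(s(e)), s(e))))  →  s(s(s(e)))   [R2 at 1.1]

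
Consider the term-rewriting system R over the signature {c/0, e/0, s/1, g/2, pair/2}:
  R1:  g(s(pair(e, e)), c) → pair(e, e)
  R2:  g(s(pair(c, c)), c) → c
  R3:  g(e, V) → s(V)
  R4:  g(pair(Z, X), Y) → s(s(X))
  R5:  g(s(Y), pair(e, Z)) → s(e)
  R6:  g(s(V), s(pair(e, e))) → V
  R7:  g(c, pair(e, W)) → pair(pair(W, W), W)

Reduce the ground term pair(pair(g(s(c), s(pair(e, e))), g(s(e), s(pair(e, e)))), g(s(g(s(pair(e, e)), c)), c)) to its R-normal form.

1. pair(pair(g(s(c), s(pair(e, e))), g(s(e), s(pair(e, e)))), g(s(g(s(pair(e, e)), c)), c))  →  pair(pair(c, g(s(e), s(pair(e, e)))), g(s(g(s(pair(e, e)), c)), c))   [R6 at 1.1]
2. pair(pair(c, g(s(e), s(pair(e, e)))), g(s(g(s(pair(e, e)), c)), c))  →  pair(pair(c, e), g(s(g(s(pair(e, e)), c)), c))   [R6 at 1.2]
3. pair(pair(c, e), g(s(g(s(pair(e, e)), c)), c))  →  pair(pair(c, e), g(s(pair(e, e)), c))   [R1 at 2.1.1]
4. pair(pair(c, e), g(s(pair(e, e)), c))  →  pair(pair(c, e), pair(e, e))   [R1 at 2]

pair(pair(c, e), pair(e, e))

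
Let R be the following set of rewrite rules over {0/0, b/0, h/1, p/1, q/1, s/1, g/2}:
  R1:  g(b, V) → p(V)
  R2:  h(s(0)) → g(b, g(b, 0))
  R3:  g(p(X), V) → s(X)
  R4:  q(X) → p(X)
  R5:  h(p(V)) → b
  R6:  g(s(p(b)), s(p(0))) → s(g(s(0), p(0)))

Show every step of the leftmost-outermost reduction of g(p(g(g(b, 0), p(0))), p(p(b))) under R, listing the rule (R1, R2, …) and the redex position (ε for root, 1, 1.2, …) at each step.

s(s(0))

1. g(p(g(g(b, 0), p(0))), p(p(b)))  →  s(g(g(b, 0), p(0)))   [R3 at ε]
2. s(g(g(b, 0), p(0)))  →  s(g(p(0), p(0)))   [R1 at 1.1]
3. s(g(p(0), p(0)))  →  s(s(0))   [R3 at 1]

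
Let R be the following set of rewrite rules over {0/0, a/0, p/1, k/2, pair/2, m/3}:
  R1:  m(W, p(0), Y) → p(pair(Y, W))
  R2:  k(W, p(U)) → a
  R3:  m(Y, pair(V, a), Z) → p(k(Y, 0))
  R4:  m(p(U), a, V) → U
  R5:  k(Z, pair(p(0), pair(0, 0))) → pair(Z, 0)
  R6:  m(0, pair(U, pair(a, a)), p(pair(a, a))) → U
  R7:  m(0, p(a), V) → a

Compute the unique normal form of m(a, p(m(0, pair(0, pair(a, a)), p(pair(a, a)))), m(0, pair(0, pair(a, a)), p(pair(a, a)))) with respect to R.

p(pair(0, a))

1. m(a, p(m(0, pair(0, pair(a, a)), p(pair(a, a)))), m(0, pair(0, pair(a, a)), p(pair(a, a))))  →  m(a, p(0), m(0, pair(0, pair(a, a)), p(pair(a, a))))   [R6 at 2.1]
2. m(a, p(0), m(0, pair(0, pair(a, a)), p(pair(a, a))))  →  p(pair(m(0, pair(0, pair(a, a)), p(pair(a, a))), a))   [R1 at ε]
3. p(pair(m(0, pair(0, pair(a, a)), p(pair(a, a))), a))  →  p(pair(0, a))   [R6 at 1.1]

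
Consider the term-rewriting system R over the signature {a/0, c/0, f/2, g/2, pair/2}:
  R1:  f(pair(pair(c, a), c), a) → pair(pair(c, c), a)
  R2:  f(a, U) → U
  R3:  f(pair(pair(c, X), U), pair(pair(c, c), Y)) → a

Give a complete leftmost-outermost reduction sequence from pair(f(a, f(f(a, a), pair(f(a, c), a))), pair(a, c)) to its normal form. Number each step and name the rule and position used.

pair(pair(c, a), pair(a, c))

1. pair(f(a, f(f(a, a), pair(f(a, c), a))), pair(a, c))  →  pair(f(f(a, a), pair(f(a, c), a)), pair(a, c))   [R2 at 1]
2. pair(f(f(a, a), pair(f(a, c), a)), pair(a, c))  →  pair(f(a, pair(f(a, c), a)), pair(a, c))   [R2 at 1.1]
3. pair(f(a, pair(f(a, c), a)), pair(a, c))  →  pair(pair(f(a, c), a), pair(a, c))   [R2 at 1]
4. pair(pair(f(a, c), a), pair(a, c))  →  pair(pair(c, a), pair(a, c))   [R2 at 1.1]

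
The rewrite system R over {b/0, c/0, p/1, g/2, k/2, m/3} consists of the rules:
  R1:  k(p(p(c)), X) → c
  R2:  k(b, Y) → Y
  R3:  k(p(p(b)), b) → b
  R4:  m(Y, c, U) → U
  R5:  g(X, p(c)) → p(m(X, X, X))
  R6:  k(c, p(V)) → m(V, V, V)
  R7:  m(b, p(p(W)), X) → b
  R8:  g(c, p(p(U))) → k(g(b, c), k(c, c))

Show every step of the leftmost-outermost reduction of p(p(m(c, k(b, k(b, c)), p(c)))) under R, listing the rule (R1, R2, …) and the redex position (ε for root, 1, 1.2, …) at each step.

1. p(p(m(c, k(b, k(b, c)), p(c))))  →  p(p(m(c, k(b, c), p(c))))   [R2 at 1.1.2]
2. p(p(m(c, k(b, c), p(c))))  →  p(p(m(c, c, p(c))))   [R2 at 1.1.2]
3. p(p(m(c, c, p(c))))  →  p(p(p(c)))   [R4 at 1.1]

p(p(p(c)))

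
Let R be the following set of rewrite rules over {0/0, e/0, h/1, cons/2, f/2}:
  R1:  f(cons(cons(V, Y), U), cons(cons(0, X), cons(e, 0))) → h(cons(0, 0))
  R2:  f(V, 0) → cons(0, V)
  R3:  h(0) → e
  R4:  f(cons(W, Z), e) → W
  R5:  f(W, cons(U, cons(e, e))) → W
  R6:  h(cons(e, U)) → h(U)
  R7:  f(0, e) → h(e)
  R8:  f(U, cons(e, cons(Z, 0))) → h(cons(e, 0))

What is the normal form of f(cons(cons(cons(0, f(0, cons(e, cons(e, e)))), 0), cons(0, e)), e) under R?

cons(cons(0, 0), 0)

1. f(cons(cons(cons(0, f(0, cons(e, cons(e, e)))), 0), cons(0, e)), e)  →  cons(cons(0, f(0, cons(e, cons(e, e)))), 0)   [R4 at ε]
2. cons(cons(0, f(0, cons(e, cons(e, e)))), 0)  →  cons(cons(0, 0), 0)   [R5 at 1.2]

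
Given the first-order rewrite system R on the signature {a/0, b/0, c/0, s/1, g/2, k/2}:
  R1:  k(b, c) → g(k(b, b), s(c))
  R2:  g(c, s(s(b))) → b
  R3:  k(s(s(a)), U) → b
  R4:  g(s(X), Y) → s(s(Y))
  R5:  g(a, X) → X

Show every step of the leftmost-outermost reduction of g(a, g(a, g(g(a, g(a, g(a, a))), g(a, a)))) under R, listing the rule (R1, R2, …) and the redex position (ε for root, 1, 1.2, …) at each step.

1. g(a, g(a, g(g(a, g(a, g(a, a))), g(a, a))))  →  g(a, g(g(a, g(a, g(a, a))), g(a, a)))   [R5 at ε]
2. g(a, g(g(a, g(a, g(a, a))), g(a, a)))  →  g(g(a, g(a, g(a, a))), g(a, a))   [R5 at ε]
3. g(g(a, g(a, g(a, a))), g(a, a))  →  g(g(a, g(a, a)), g(a, a))   [R5 at 1]
4. g(g(a, g(a, a)), g(a, a))  →  g(g(a, a), g(a, a))   [R5 at 1]
5. g(g(a, a), g(a, a))  →  g(a, g(a, a))   [R5 at 1]
6. g(a, g(a, a))  →  g(a, a)   [R5 at ε]
7. g(a, a)  →  a   [R5 at ε]

a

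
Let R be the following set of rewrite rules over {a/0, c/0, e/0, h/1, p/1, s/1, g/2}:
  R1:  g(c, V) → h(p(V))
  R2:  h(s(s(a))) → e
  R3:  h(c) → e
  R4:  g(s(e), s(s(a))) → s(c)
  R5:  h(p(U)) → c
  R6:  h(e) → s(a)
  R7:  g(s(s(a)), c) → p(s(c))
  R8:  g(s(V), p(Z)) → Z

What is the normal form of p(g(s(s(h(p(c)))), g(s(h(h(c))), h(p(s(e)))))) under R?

1. p(g(s(s(h(p(c)))), g(s(h(h(c))), h(p(s(e))))))  →  p(g(s(s(c)), g(s(h(h(c))), h(p(s(e))))))   [R5 at 1.1.1.1]
2. p(g(s(s(c)), g(s(h(h(c))), h(p(s(e))))))  →  p(g(s(s(c)), g(s(h(e)), h(p(s(e))))))   [R3 at 1.2.1.1.1]
3. p(g(s(s(c)), g(s(h(e)), h(p(s(e))))))  →  p(g(s(s(c)), g(s(s(a)), h(p(s(e))))))   [R6 at 1.2.1.1]
4. p(g(s(s(c)), g(s(s(a)), h(p(s(e))))))  →  p(g(s(s(c)), g(s(s(a)), c)))   [R5 at 1.2.2]
5. p(g(s(s(c)), g(s(s(a)), c)))  →  p(g(s(s(c)), p(s(c))))   [R7 at 1.2]
6. p(g(s(s(c)), p(s(c))))  →  p(s(c))   [R8 at 1]

p(s(c))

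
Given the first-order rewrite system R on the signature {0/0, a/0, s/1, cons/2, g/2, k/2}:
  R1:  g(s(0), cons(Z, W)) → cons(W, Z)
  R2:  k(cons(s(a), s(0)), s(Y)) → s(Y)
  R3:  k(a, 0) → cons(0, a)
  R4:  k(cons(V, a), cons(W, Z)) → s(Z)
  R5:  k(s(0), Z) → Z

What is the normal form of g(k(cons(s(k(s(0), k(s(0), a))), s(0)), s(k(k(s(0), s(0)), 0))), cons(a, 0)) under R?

1. g(k(cons(s(k(s(0), k(s(0), a))), s(0)), s(k(k(s(0), s(0)), 0))), cons(a, 0))  →  g(k(cons(s(k(s(0), a)), s(0)), s(k(k(s(0), s(0)), 0))), cons(a, 0))   [R5 at 1.1.1.1]
2. g(k(cons(s(k(s(0), a)), s(0)), s(k(k(s(0), s(0)), 0))), cons(a, 0))  →  g(k(cons(s(a), s(0)), s(k(k(s(0), s(0)), 0))), cons(a, 0))   [R5 at 1.1.1.1]
3. g(k(cons(s(a), s(0)), s(k(k(s(0), s(0)), 0))), cons(a, 0))  →  g(s(k(k(s(0), s(0)), 0)), cons(a, 0))   [R2 at 1]
4. g(s(k(k(s(0), s(0)), 0)), cons(a, 0))  →  g(s(k(s(0), 0)), cons(a, 0))   [R5 at 1.1.1]
5. g(s(k(s(0), 0)), cons(a, 0))  →  g(s(0), cons(a, 0))   [R5 at 1.1]
6. g(s(0), cons(a, 0))  →  cons(0, a)   [R1 at ε]

cons(0, a)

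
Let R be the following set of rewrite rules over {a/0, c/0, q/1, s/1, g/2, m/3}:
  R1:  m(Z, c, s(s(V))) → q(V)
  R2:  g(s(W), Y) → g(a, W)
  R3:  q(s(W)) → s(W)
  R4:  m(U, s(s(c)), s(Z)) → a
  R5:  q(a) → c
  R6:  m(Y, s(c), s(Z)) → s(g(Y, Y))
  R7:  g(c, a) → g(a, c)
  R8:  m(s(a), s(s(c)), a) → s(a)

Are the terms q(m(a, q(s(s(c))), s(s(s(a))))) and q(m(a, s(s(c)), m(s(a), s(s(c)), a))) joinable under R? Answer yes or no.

Reduce t₁ = q(m(a, q(s(s(c))), s(s(s(a))))):
1. q(m(a, q(s(s(c))), s(s(s(a)))))  →  q(m(a, s(s(c)), s(s(s(a)))))   [R3 at 1.2]
2. q(m(a, s(s(c)), s(s(s(a)))))  →  q(a)   [R4 at 1]
3. q(a)  →  c   [R5 at ε]

Reduce t₂ = q(m(a, s(s(c)), m(s(a), s(s(c)), a))):
1. q(m(a, s(s(c)), m(s(a), s(s(c)), a)))  →  q(m(a, s(s(c)), s(a)))   [R8 at 1.3]
2. q(m(a, s(s(c)), s(a)))  →  q(a)   [R4 at 1]
3. q(a)  →  c   [R5 at ε]

yes — NF(t₁) = c, NF(t₂) = c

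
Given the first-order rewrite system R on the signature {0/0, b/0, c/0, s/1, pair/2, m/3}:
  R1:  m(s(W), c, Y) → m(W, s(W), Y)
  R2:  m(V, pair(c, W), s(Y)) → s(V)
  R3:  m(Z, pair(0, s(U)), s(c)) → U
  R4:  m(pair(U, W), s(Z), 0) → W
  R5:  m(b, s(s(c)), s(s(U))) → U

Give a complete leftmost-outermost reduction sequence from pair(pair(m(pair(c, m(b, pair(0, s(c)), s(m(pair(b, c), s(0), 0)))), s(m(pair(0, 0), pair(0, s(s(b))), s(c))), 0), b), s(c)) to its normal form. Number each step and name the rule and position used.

pair(pair(c, b), s(c))

1. pair(pair(m(pair(c, m(b, pair(0, s(c)), s(m(pair(b, c), s(0), 0)))), s(m(pair(0, 0), pair(0, s(s(b))), s(c))), 0), b), s(c))  →  pair(pair(m(b, pair(0, s(c)), s(m(pair(b, c), s(0), 0))), b), s(c))   [R4 at 1.1]
2. pair(pair(m(b, pair(0, s(c)), s(m(pair(b, c), s(0), 0))), b), s(c))  →  pair(pair(m(b, pair(0, s(c)), s(c)), b), s(c))   [R4 at 1.1.3.1]
3. pair(pair(m(b, pair(0, s(c)), s(c)), b), s(c))  →  pair(pair(c, b), s(c))   [R3 at 1.1]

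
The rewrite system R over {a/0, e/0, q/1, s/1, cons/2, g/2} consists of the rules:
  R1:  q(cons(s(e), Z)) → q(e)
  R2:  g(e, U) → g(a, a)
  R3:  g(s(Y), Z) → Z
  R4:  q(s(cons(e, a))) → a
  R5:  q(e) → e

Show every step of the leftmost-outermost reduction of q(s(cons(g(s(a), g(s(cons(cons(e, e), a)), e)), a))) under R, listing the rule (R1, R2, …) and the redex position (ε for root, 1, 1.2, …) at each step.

a

1. q(s(cons(g(s(a), g(s(cons(cons(e, e), a)), e)), a)))  →  q(s(cons(g(s(cons(cons(e, e), a)), e), a)))   [R3 at 1.1.1]
2. q(s(cons(g(s(cons(cons(e, e), a)), e), a)))  →  q(s(cons(e, a)))   [R3 at 1.1.1]
3. q(s(cons(e, a)))  →  a   [R4 at ε]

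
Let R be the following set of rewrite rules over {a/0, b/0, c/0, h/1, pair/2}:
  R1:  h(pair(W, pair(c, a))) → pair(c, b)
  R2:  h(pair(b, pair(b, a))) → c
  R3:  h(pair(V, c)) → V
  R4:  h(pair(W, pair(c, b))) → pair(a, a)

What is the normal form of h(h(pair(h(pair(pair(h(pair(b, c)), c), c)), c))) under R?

b

1. h(h(pair(h(pair(pair(h(pair(b, c)), c), c)), c)))  →  h(h(pair(pair(h(pair(b, c)), c), c)))   [R3 at 1]
2. h(h(pair(pair(h(pair(b, c)), c), c)))  →  h(pair(h(pair(b, c)), c))   [R3 at 1]
3. h(pair(h(pair(b, c)), c))  →  h(pair(b, c))   [R3 at ε]
4. h(pair(b, c))  →  b   [R3 at ε]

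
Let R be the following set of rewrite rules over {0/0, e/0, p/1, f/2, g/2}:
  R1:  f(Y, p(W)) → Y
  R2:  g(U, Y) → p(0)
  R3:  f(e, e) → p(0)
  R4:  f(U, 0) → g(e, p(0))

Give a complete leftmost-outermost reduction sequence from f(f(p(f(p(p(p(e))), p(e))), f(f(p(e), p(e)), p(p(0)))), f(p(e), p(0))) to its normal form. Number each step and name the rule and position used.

1. f(f(p(f(p(p(p(e))), p(e))), f(f(p(e), p(e)), p(p(0)))), f(p(e), p(0)))  →  f(f(p(p(p(p(e)))), f(f(p(e), p(e)), p(p(0)))), f(p(e), p(0)))   [R1 at 1.1.1]
2. f(f(p(p(p(p(e)))), f(f(p(e), p(e)), p(p(0)))), f(p(e), p(0)))  →  f(f(p(p(p(p(e)))), f(p(e), p(e))), f(p(e), p(0)))   [R1 at 1.2]
3. f(f(p(p(p(p(e)))), f(p(e), p(e))), f(p(e), p(0)))  →  f(f(p(p(p(p(e)))), p(e)), f(p(e), p(0)))   [R1 at 1.2]
4. f(f(p(p(p(p(e)))), p(e)), f(p(e), p(0)))  →  f(p(p(p(p(e)))), f(p(e), p(0)))   [R1 at 1]
5. f(p(p(p(p(e)))), f(p(e), p(0)))  →  f(p(p(p(p(e)))), p(e))   [R1 at 2]
6. f(p(p(p(p(e)))), p(e))  →  p(p(p(p(e))))   [R1 at ε]

p(p(p(p(e))))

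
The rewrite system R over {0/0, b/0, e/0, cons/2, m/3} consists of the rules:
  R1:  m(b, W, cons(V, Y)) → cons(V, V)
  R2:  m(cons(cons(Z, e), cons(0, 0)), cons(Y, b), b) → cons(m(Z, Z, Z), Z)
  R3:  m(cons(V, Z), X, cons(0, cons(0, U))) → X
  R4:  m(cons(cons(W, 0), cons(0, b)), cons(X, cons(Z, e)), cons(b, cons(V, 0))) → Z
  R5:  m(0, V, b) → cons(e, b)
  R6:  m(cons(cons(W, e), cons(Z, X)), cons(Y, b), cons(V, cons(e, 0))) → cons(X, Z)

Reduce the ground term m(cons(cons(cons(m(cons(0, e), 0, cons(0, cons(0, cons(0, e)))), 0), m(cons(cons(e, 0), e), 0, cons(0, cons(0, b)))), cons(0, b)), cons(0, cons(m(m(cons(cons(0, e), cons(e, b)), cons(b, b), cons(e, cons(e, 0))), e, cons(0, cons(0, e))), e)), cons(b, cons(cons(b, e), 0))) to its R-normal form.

1. m(cons(cons(cons(m(cons(0, e), 0, cons(0, cons(0, cons(0, e)))), 0), m(cons(cons(e, 0), e), 0, cons(0, cons(0, b)))), cons(0, b)), cons(0, cons(m(m(cons(cons(0, e), cons(e, b)), cons(b, b), cons(e, cons(e, 0))), e, cons(0, cons(0, e))), e)), cons(b, cons(cons(b, e), 0)))  →  m(cons(cons(cons(0, 0), m(cons(cons(e, 0), e), 0, cons(0, cons(0, b)))), cons(0, b)), cons(0, cons(m(m(cons(cons(0, e), cons(e, b)), cons(b, b), cons(e, cons(e, 0))), e, cons(0, cons(0, e))), e)), cons(b, cons(cons(b, e), 0)))   [R3 at 1.1.1.1]
2. m(cons(cons(cons(0, 0), m(cons(cons(e, 0), e), 0, cons(0, cons(0, b)))), cons(0, b)), cons(0, cons(m(m(cons(cons(0, e), cons(e, b)), cons(b, b), cons(e, cons(e, 0))), e, cons(0, cons(0, e))), e)), cons(b, cons(cons(b, e), 0)))  →  m(cons(cons(cons(0, 0), 0), cons(0, b)), cons(0, cons(m(m(cons(cons(0, e), cons(e, b)), cons(b, b), cons(e, cons(e, 0))), e, cons(0, cons(0, e))), e)), cons(b, cons(cons(b, e), 0)))   [R3 at 1.1.2]
3. m(cons(cons(cons(0, 0), 0), cons(0, b)), cons(0, cons(m(m(cons(cons(0, e), cons(e, b)), cons(b, b), cons(e, cons(e, 0))), e, cons(0, cons(0, e))), e)), cons(b, cons(cons(b, e), 0)))  →  m(m(cons(cons(0, e), cons(e, b)), cons(b, b), cons(e, cons(e, 0))), e, cons(0, cons(0, e)))   [R4 at ε]
4. m(m(cons(cons(0, e), cons(e, b)), cons(b, b), cons(e, cons(e, 0))), e, cons(0, cons(0, e)))  →  m(cons(b, e), e, cons(0, cons(0, e)))   [R6 at 1]
5. m(cons(b, e), e, cons(0, cons(0, e)))  →  e   [R3 at ε]

e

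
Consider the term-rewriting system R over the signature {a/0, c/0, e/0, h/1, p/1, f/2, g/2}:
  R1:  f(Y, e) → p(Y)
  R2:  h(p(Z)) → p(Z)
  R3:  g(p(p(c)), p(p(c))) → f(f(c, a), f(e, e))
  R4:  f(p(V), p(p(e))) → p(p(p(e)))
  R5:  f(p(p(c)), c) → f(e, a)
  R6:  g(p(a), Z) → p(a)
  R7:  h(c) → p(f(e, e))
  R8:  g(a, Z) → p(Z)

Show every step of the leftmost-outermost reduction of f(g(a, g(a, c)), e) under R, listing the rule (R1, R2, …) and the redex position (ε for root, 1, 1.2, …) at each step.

1. f(g(a, g(a, c)), e)  →  p(g(a, g(a, c)))   [R1 at ε]
2. p(g(a, g(a, c)))  →  p(p(g(a, c)))   [R8 at 1]
3. p(p(g(a, c)))  →  p(p(p(c)))   [R8 at 1.1]

p(p(p(c)))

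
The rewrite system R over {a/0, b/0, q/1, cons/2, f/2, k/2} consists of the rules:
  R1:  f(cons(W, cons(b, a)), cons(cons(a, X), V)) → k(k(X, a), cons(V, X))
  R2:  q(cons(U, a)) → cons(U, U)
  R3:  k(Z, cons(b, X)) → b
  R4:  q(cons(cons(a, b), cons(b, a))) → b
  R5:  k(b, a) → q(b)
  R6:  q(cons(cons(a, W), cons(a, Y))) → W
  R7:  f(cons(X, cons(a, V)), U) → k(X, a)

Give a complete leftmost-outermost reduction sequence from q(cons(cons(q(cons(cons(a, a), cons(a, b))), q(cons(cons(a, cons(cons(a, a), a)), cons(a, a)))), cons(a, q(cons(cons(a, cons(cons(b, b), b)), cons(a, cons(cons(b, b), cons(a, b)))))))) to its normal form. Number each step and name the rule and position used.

1. q(cons(cons(q(cons(cons(a, a), cons(a, b))), q(cons(cons(a, cons(cons(a, a), a)), cons(a, a)))), cons(a, q(cons(cons(a, cons(cons(b, b), b)), cons(a, cons(cons(b, b), cons(a, b))))))))  →  q(cons(cons(a, q(cons(cons(a, cons(cons(a, a), a)), cons(a, a)))), cons(a, q(cons(cons(a, cons(cons(b, b), b)), cons(a, cons(cons(b, b), cons(a, b))))))))   [R6 at 1.1.1]
2. q(cons(cons(a, q(cons(cons(a, cons(cons(a, a), a)), cons(a, a)))), cons(a, q(cons(cons(a, cons(cons(b, b), b)), cons(a, cons(cons(b, b), cons(a, b))))))))  →  q(cons(cons(a, cons(cons(a, a), a)), cons(a, a)))   [R6 at ε]
3. q(cons(cons(a, cons(cons(a, a), a)), cons(a, a)))  →  cons(cons(a, a), a)   [R6 at ε]

cons(cons(a, a), a)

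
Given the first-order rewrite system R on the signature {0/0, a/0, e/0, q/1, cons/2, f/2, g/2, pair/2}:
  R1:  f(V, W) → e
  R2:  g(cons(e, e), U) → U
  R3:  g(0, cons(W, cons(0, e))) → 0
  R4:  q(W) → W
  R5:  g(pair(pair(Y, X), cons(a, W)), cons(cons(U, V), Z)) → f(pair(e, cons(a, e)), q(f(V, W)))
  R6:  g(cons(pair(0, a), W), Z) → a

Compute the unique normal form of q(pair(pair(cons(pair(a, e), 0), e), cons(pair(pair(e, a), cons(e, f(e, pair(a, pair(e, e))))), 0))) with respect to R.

pair(pair(cons(pair(a, e), 0), e), cons(pair(pair(e, a), cons(e, e)), 0))

1. q(pair(pair(cons(pair(a, e), 0), e), cons(pair(pair(e, a), cons(e, f(e, pair(a, pair(e, e))))), 0)))  →  pair(pair(cons(pair(a, e), 0), e), cons(pair(pair(e, a), cons(e, f(e, pair(a, pair(e, e))))), 0))   [R4 at ε]
2. pair(pair(cons(pair(a, e), 0), e), cons(pair(pair(e, a), cons(e, f(e, pair(a, pair(e, e))))), 0))  →  pair(pair(cons(pair(a, e), 0), e), cons(pair(pair(e, a), cons(e, e)), 0))   [R1 at 2.1.2.2]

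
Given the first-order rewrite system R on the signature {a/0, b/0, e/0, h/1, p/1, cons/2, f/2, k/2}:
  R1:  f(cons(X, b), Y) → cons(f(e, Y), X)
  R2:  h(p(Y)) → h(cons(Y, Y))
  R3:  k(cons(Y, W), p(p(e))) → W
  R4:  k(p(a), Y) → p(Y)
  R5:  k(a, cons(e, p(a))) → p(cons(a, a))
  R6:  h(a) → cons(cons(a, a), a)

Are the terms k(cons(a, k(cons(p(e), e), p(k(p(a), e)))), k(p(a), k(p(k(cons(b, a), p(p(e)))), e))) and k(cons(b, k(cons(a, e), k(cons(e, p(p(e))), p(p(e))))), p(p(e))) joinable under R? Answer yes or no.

Reduce t₁ = k(cons(a, k(cons(p(e), e), p(k(p(a), e)))), k(p(a), k(p(k(cons(b, a), p(p(e)))), e))):
1. k(cons(a, k(cons(p(e), e), p(k(p(a), e)))), k(p(a), k(p(k(cons(b, a), p(p(e)))), e)))  →  k(cons(a, k(cons(p(e), e), p(p(e)))), k(p(a), k(p(k(cons(b, a), p(p(e)))), e)))   [R4 at 1.2.2.1]
2. k(cons(a, k(cons(p(e), e), p(p(e)))), k(p(a), k(p(k(cons(b, a), p(p(e)))), e)))  →  k(cons(a, e), k(p(a), k(p(k(cons(b, a), p(p(e)))), e)))   [R3 at 1.2]
3. k(cons(a, e), k(p(a), k(p(k(cons(b, a), p(p(e)))), e)))  →  k(cons(a, e), p(k(p(k(cons(b, a), p(p(e)))), e)))   [R4 at 2]
4. k(cons(a, e), p(k(p(k(cons(b, a), p(p(e)))), e)))  →  k(cons(a, e), p(k(p(a), e)))   [R3 at 2.1.1.1]
5. k(cons(a, e), p(k(p(a), e)))  →  k(cons(a, e), p(p(e)))   [R4 at 2.1]
6. k(cons(a, e), p(p(e)))  →  e   [R3 at ε]

Reduce t₂ = k(cons(b, k(cons(a, e), k(cons(e, p(p(e))), p(p(e))))), p(p(e))):
1. k(cons(b, k(cons(a, e), k(cons(e, p(p(e))), p(p(e))))), p(p(e)))  →  k(cons(a, e), k(cons(e, p(p(e))), p(p(e))))   [R3 at ε]
2. k(cons(a, e), k(cons(e, p(p(e))), p(p(e))))  →  k(cons(a, e), p(p(e)))   [R3 at 2]
3. k(cons(a, e), p(p(e)))  →  e   [R3 at ε]

yes — NF(t₁) = e, NF(t₂) = e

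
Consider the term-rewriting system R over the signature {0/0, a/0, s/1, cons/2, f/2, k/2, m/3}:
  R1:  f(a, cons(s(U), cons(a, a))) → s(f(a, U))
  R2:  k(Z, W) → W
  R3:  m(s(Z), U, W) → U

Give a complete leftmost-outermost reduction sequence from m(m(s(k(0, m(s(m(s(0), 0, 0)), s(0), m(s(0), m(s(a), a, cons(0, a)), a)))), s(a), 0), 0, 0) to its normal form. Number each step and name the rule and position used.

1. m(m(s(k(0, m(s(m(s(0), 0, 0)), s(0), m(s(0), m(s(a), a, cons(0, a)), a)))), s(a), 0), 0, 0)  →  m(s(a), 0, 0)   [R3 at 1]
2. m(s(a), 0, 0)  →  0   [R3 at ε]

0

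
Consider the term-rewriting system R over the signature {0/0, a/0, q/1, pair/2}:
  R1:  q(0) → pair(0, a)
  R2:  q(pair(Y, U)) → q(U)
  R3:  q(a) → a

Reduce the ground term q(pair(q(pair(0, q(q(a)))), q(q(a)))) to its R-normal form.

1. q(pair(q(pair(0, q(q(a)))), q(q(a))))  →  q(q(q(a)))   [R2 at ε]
2. q(q(q(a)))  →  q(q(a))   [R3 at 1.1]
3. q(q(a))  →  q(a)   [R3 at 1]
4. q(a)  →  a   [R3 at ε]

a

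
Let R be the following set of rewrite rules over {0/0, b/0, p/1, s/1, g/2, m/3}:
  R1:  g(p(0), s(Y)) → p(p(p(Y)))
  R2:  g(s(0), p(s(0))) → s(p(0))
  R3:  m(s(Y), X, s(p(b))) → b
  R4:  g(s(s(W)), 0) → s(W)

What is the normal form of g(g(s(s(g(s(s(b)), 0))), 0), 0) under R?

1. g(g(s(s(g(s(s(b)), 0))), 0), 0)  →  g(s(g(s(s(b)), 0)), 0)   [R4 at 1]
2. g(s(g(s(s(b)), 0)), 0)  →  g(s(s(b)), 0)   [R4 at 1.1]
3. g(s(s(b)), 0)  →  s(b)   [R4 at ε]

s(b)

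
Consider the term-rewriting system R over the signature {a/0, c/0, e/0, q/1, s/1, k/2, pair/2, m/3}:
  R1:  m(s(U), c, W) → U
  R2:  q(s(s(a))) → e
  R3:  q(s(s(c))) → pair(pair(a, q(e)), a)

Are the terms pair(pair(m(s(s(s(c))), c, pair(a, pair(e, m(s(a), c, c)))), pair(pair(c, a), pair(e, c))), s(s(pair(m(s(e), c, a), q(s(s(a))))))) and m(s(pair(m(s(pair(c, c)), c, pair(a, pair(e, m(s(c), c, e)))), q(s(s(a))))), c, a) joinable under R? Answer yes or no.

no — NF(t₁) = pair(pair(s(s(c)), pair(pair(c, a), pair(e, c))), s(s(pair(e, e)))), NF(t₂) = pair(pair(c, c), e)

Reduce t₁ = pair(pair(m(s(s(s(c))), c, pair(a, pair(e, m(s(a), c, c)))), pair(pair(c, a), pair(e, c))), s(s(pair(m(s(e), c, a), q(s(s(a))))))):
1. pair(pair(m(s(s(s(c))), c, pair(a, pair(e, m(s(a), c, c)))), pair(pair(c, a), pair(e, c))), s(s(pair(m(s(e), c, a), q(s(s(a)))))))  →  pair(pair(s(s(c)), pair(pair(c, a), pair(e, c))), s(s(pair(m(s(e), c, a), q(s(s(a)))))))   [R1 at 1.1]
2. pair(pair(s(s(c)), pair(pair(c, a), pair(e, c))), s(s(pair(m(s(e), c, a), q(s(s(a)))))))  →  pair(pair(s(s(c)), pair(pair(c, a), pair(e, c))), s(s(pair(e, q(s(s(a)))))))   [R1 at 2.1.1.1]
3. pair(pair(s(s(c)), pair(pair(c, a), pair(e, c))), s(s(pair(e, q(s(s(a)))))))  →  pair(pair(s(s(c)), pair(pair(c, a), pair(e, c))), s(s(pair(e, e))))   [R2 at 2.1.1.2]

Reduce t₂ = m(s(pair(m(s(pair(c, c)), c, pair(a, pair(e, m(s(c), c, e)))), q(s(s(a))))), c, a):
1. m(s(pair(m(s(pair(c, c)), c, pair(a, pair(e, m(s(c), c, e)))), q(s(s(a))))), c, a)  →  pair(m(s(pair(c, c)), c, pair(a, pair(e, m(s(c), c, e)))), q(s(s(a))))   [R1 at ε]
2. pair(m(s(pair(c, c)), c, pair(a, pair(e, m(s(c), c, e)))), q(s(s(a))))  →  pair(pair(c, c), q(s(s(a))))   [R1 at 1]
3. pair(pair(c, c), q(s(s(a))))  →  pair(pair(c, c), e)   [R2 at 2]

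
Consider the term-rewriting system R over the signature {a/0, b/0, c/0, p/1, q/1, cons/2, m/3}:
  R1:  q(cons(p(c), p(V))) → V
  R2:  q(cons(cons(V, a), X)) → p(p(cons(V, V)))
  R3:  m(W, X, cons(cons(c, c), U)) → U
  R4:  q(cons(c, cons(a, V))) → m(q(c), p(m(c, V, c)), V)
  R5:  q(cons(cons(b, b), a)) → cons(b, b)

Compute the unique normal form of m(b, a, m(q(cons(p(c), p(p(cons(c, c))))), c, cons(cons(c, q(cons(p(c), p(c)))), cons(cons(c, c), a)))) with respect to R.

1. m(b, a, m(q(cons(p(c), p(p(cons(c, c))))), c, cons(cons(c, q(cons(p(c), p(c)))), cons(cons(c, c), a))))  →  m(b, a, m(p(cons(c, c)), c, cons(cons(c, q(cons(p(c), p(c)))), cons(cons(c, c), a))))   [R1 at 3.1]
2. m(b, a, m(p(cons(c, c)), c, cons(cons(c, q(cons(p(c), p(c)))), cons(cons(c, c), a))))  →  m(b, a, m(p(cons(c, c)), c, cons(cons(c, c), cons(cons(c, c), a))))   [R1 at 3.3.1.2]
3. m(b, a, m(p(cons(c, c)), c, cons(cons(c, c), cons(cons(c, c), a))))  →  m(b, a, cons(cons(c, c), a))   [R3 at 3]
4. m(b, a, cons(cons(c, c), a))  →  a   [R3 at ε]

a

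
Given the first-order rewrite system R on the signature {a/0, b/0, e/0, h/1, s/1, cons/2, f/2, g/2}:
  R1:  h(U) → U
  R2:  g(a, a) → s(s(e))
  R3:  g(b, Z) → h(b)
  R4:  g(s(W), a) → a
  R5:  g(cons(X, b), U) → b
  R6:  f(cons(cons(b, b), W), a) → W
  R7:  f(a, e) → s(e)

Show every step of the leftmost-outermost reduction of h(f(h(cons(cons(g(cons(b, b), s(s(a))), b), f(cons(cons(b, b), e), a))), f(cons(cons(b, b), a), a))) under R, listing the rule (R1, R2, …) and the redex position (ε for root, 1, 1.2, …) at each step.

1. h(f(h(cons(cons(g(cons(b, b), s(s(a))), b), f(cons(cons(b, b), e), a))), f(cons(cons(b, b), a), a)))  →  f(h(cons(cons(g(cons(b, b), s(s(a))), b), f(cons(cons(b, b), e), a))), f(cons(cons(b, b), a), a))   [R1 at ε]
2. f(h(cons(cons(g(cons(b, b), s(s(a))), b), f(cons(cons(b, b), e), a))), f(cons(cons(b, b), a), a))  →  f(cons(cons(g(cons(b, b), s(s(a))), b), f(cons(cons(b, b), e), a)), f(cons(cons(b, b), a), a))   [R1 at 1]
3. f(cons(cons(g(cons(b, b), s(s(a))), b), f(cons(cons(b, b), e), a)), f(cons(cons(b, b), a), a))  →  f(cons(cons(b, b), f(cons(cons(b, b), e), a)), f(cons(cons(b, b), a), a))   [R5 at 1.1.1]
4. f(cons(cons(b, b), f(cons(cons(b, b), e), a)), f(cons(cons(b, b), a), a))  →  f(cons(cons(b, b), e), f(cons(cons(b, b), a), a))   [R6 at 1.2]
5. f(cons(cons(b, b), e), f(cons(cons(b, b), a), a))  →  f(cons(cons(b, b), e), a)   [R6 at 2]
6. f(cons(cons(b, b), e), a)  →  e   [R6 at ε]

e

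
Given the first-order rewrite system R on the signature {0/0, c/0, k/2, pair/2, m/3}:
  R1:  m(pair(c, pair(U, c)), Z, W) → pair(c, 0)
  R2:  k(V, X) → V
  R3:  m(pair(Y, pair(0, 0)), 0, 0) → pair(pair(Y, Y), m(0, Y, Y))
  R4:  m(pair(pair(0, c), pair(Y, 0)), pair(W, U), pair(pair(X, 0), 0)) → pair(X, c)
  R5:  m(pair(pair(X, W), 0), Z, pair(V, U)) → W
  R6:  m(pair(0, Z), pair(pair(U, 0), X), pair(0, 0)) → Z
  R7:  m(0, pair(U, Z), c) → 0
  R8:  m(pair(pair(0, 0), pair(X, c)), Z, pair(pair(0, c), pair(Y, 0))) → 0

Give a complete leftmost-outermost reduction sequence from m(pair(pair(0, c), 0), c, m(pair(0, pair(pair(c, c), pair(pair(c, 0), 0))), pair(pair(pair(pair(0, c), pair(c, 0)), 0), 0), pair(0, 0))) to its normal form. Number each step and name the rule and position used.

c

1. m(pair(pair(0, c), 0), c, m(pair(0, pair(pair(c, c), pair(pair(c, 0), 0))), pair(pair(pair(pair(0, c), pair(c, 0)), 0), 0), pair(0, 0)))  →  m(pair(pair(0, c), 0), c, pair(pair(c, c), pair(pair(c, 0), 0)))   [R6 at 3]
2. m(pair(pair(0, c), 0), c, pair(pair(c, c), pair(pair(c, 0), 0)))  →  c   [R5 at ε]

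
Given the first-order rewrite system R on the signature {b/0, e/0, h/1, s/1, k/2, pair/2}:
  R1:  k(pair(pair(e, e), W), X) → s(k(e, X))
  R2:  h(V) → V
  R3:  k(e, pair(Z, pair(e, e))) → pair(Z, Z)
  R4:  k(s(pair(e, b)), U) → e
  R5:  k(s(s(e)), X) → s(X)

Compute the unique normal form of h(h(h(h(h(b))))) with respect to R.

b

1. h(h(h(h(h(b)))))  →  h(h(h(h(b))))   [R2 at ε]
2. h(h(h(h(b))))  →  h(h(h(b)))   [R2 at ε]
3. h(h(h(b)))  →  h(h(b))   [R2 at ε]
4. h(h(b))  →  h(b)   [R2 at ε]
5. h(b)  →  b   [R2 at ε]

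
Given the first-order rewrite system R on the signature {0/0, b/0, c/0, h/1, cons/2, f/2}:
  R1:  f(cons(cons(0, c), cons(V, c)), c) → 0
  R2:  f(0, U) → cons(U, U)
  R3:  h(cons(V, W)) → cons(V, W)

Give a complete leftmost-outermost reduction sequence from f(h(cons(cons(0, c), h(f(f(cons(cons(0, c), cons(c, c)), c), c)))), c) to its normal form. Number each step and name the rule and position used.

0

1. f(h(cons(cons(0, c), h(f(f(cons(cons(0, c), cons(c, c)), c), c)))), c)  →  f(cons(cons(0, c), h(f(f(cons(cons(0, c), cons(c, c)), c), c))), c)   [R3 at 1]
2. f(cons(cons(0, c), h(f(f(cons(cons(0, c), cons(c, c)), c), c))), c)  →  f(cons(cons(0, c), h(f(0, c))), c)   [R1 at 1.2.1.1]
3. f(cons(cons(0, c), h(f(0, c))), c)  →  f(cons(cons(0, c), h(cons(c, c))), c)   [R2 at 1.2.1]
4. f(cons(cons(0, c), h(cons(c, c))), c)  →  f(cons(cons(0, c), cons(c, c)), c)   [R3 at 1.2]
5. f(cons(cons(0, c), cons(c, c)), c)  →  0   [R1 at ε]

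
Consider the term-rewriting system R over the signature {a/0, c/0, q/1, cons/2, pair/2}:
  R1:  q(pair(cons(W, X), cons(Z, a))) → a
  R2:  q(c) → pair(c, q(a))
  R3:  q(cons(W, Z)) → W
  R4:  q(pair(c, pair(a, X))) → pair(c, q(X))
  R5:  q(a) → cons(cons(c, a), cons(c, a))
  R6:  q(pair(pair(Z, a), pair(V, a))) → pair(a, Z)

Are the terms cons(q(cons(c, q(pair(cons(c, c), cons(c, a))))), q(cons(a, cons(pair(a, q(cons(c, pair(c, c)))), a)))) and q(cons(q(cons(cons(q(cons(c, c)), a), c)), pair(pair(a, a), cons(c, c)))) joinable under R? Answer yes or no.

Reduce t₁ = cons(q(cons(c, q(pair(cons(c, c), cons(c, a))))), q(cons(a, cons(pair(a, q(cons(c, pair(c, c)))), a)))):
1. cons(q(cons(c, q(pair(cons(c, c), cons(c, a))))), q(cons(a, cons(pair(a, q(cons(c, pair(c, c)))), a))))  →  cons(c, q(cons(a, cons(pair(a, q(cons(c, pair(c, c)))), a))))   [R3 at 1]
2. cons(c, q(cons(a, cons(pair(a, q(cons(c, pair(c, c)))), a))))  →  cons(c, a)   [R3 at 2]

Reduce t₂ = q(cons(q(cons(cons(q(cons(c, c)), a), c)), pair(pair(a, a), cons(c, c)))):
1. q(cons(q(cons(cons(q(cons(c, c)), a), c)), pair(pair(a, a), cons(c, c))))  →  q(cons(cons(q(cons(c, c)), a), c))   [R3 at ε]
2. q(cons(cons(q(cons(c, c)), a), c))  →  cons(q(cons(c, c)), a)   [R3 at ε]
3. cons(q(cons(c, c)), a)  →  cons(c, a)   [R3 at 1]

yes — NF(t₁) = cons(c, a), NF(t₂) = cons(c, a)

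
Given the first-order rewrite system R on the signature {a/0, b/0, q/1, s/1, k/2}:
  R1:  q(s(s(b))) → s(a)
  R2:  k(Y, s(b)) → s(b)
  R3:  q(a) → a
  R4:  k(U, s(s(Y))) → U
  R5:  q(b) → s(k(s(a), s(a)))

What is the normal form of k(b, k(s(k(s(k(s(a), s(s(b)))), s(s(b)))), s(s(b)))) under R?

b

1. k(b, k(s(k(s(k(s(a), s(s(b)))), s(s(b)))), s(s(b))))  →  k(b, s(k(s(k(s(a), s(s(b)))), s(s(b)))))   [R4 at 2]
2. k(b, s(k(s(k(s(a), s(s(b)))), s(s(b)))))  →  k(b, s(s(k(s(a), s(s(b))))))   [R4 at 2.1]
3. k(b, s(s(k(s(a), s(s(b))))))  →  b   [R4 at ε]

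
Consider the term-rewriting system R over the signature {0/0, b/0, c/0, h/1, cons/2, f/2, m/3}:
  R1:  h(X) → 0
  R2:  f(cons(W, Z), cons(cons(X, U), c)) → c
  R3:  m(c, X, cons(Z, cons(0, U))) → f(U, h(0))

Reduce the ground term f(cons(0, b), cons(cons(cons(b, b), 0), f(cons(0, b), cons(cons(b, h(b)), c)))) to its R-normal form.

1. f(cons(0, b), cons(cons(cons(b, b), 0), f(cons(0, b), cons(cons(b, h(b)), c))))  →  f(cons(0, b), cons(cons(cons(b, b), 0), c))   [R2 at 2.2]
2. f(cons(0, b), cons(cons(cons(b, b), 0), c))  →  c   [R2 at ε]

c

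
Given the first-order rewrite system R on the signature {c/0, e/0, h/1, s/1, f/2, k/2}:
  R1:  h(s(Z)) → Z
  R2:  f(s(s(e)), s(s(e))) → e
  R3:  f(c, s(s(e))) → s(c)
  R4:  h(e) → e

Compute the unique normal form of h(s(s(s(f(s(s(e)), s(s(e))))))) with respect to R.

1. h(s(s(s(f(s(s(e)), s(s(e)))))))  →  s(s(f(s(s(e)), s(s(e)))))   [R1 at ε]
2. s(s(f(s(s(e)), s(s(e)))))  →  s(s(e))   [R2 at 1.1]

s(s(e))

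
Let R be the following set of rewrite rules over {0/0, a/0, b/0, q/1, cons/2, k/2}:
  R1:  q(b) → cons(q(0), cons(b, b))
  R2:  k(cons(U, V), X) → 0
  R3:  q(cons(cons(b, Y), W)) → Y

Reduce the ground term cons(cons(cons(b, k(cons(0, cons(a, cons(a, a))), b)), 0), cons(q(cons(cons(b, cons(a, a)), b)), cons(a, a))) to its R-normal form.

1. cons(cons(cons(b, k(cons(0, cons(a, cons(a, a))), b)), 0), cons(q(cons(cons(b, cons(a, a)), b)), cons(a, a)))  →  cons(cons(cons(b, 0), 0), cons(q(cons(cons(b, cons(a, a)), b)), cons(a, a)))   [R2 at 1.1.2]
2. cons(cons(cons(b, 0), 0), cons(q(cons(cons(b, cons(a, a)), b)), cons(a, a)))  →  cons(cons(cons(b, 0), 0), cons(cons(a, a), cons(a, a)))   [R3 at 2.1]

cons(cons(cons(b, 0), 0), cons(cons(a, a), cons(a, a)))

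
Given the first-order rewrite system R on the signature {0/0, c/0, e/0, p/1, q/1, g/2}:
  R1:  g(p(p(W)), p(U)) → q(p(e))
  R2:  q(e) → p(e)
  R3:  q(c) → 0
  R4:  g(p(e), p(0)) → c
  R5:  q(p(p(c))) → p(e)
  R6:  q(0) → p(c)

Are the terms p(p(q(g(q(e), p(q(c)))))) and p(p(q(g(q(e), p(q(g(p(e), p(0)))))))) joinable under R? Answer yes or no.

Reduce t₁ = p(p(q(g(q(e), p(q(c)))))):
1. p(p(q(g(q(e), p(q(c))))))  →  p(p(q(g(p(e), p(q(c))))))   [R2 at 1.1.1.1]
2. p(p(q(g(p(e), p(q(c))))))  →  p(p(q(g(p(e), p(0)))))   [R3 at 1.1.1.2.1]
3. p(p(q(g(p(e), p(0)))))  →  p(p(q(c)))   [R4 at 1.1.1]
4. p(p(q(c)))  →  p(p(0))   [R3 at 1.1]

Reduce t₂ = p(p(q(g(q(e), p(q(g(p(e), p(0)))))))):
1. p(p(q(g(q(e), p(q(g(p(e), p(0))))))))  →  p(p(q(g(p(e), p(q(g(p(e), p(0))))))))   [R2 at 1.1.1.1]
2. p(p(q(g(p(e), p(q(g(p(e), p(0))))))))  →  p(p(q(g(p(e), p(q(c))))))   [R4 at 1.1.1.2.1.1]
3. p(p(q(g(p(e), p(q(c))))))  →  p(p(q(g(p(e), p(0)))))   [R3 at 1.1.1.2.1]
4. p(p(q(g(p(e), p(0)))))  →  p(p(q(c)))   [R4 at 1.1.1]
5. p(p(q(c)))  →  p(p(0))   [R3 at 1.1]

yes — NF(t₁) = p(p(0)), NF(t₂) = p(p(0))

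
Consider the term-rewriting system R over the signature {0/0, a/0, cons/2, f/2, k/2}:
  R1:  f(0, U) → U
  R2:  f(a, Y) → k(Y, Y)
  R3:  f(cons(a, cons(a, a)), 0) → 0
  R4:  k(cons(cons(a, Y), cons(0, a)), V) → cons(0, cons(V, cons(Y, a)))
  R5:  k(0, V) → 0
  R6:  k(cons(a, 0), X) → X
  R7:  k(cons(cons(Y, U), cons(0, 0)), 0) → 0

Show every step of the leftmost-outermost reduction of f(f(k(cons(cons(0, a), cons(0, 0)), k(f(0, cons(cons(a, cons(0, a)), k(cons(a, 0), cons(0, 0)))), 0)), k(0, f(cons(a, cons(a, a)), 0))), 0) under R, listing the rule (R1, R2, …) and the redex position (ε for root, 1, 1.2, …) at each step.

0

1. f(f(k(cons(cons(0, a), cons(0, 0)), k(f(0, cons(cons(a, cons(0, a)), k(cons(a, 0), cons(0, 0)))), 0)), k(0, f(cons(a, cons(a, a)), 0))), 0)  →  f(f(k(cons(cons(0, a), cons(0, 0)), k(cons(cons(a, cons(0, a)), k(cons(a, 0), cons(0, 0))), 0)), k(0, f(cons(a, cons(a, a)), 0))), 0)   [R1 at 1.1.2.1]
2. f(f(k(cons(cons(0, a), cons(0, 0)), k(cons(cons(a, cons(0, a)), k(cons(a, 0), cons(0, 0))), 0)), k(0, f(cons(a, cons(a, a)), 0))), 0)  →  f(f(k(cons(cons(0, a), cons(0, 0)), k(cons(cons(a, cons(0, a)), cons(0, 0)), 0)), k(0, f(cons(a, cons(a, a)), 0))), 0)   [R6 at 1.1.2.1.2]
3. f(f(k(cons(cons(0, a), cons(0, 0)), k(cons(cons(a, cons(0, a)), cons(0, 0)), 0)), k(0, f(cons(a, cons(a, a)), 0))), 0)  →  f(f(k(cons(cons(0, a), cons(0, 0)), 0), k(0, f(cons(a, cons(a, a)), 0))), 0)   [R7 at 1.1.2]
4. f(f(k(cons(cons(0, a), cons(0, 0)), 0), k(0, f(cons(a, cons(a, a)), 0))), 0)  →  f(f(0, k(0, f(cons(a, cons(a, a)), 0))), 0)   [R7 at 1.1]
5. f(f(0, k(0, f(cons(a, cons(a, a)), 0))), 0)  →  f(k(0, f(cons(a, cons(a, a)), 0)), 0)   [R1 at 1]
6. f(k(0, f(cons(a, cons(a, a)), 0)), 0)  →  f(0, 0)   [R5 at 1]
7. f(0, 0)  →  0   [R1 at ε]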